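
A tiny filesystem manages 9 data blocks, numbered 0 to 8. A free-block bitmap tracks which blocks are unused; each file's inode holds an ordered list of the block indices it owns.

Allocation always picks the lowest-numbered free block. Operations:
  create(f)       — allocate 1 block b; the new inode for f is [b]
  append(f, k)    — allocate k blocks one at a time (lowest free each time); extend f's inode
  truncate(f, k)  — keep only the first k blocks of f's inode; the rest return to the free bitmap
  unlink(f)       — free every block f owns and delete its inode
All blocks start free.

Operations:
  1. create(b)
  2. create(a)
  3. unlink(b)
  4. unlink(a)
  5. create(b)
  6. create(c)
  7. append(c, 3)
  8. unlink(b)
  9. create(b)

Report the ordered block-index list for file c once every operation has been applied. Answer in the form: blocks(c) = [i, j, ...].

blocks(c) = [1, 2, 3, 4]

after create(b) → b:[0]  free=[F........]
after create(a) → a:[1], b:[0]  free=[FF.......]
after unlink(b) → a:[1]  free=[.F.......]
after unlink(a) →   free=[.........]
after create(b) → b:[0]  free=[F........]
after create(c) → b:[0], c:[1]  free=[FF.......]
after append(c, 3) → b:[0], c:[1, 2, 3, 4]  free=[FFFFF....]
after unlink(b) → c:[1, 2, 3, 4]  free=[.FFFF....]
after create(b) → b:[0], c:[1, 2, 3, 4]  free=[FFFFF....]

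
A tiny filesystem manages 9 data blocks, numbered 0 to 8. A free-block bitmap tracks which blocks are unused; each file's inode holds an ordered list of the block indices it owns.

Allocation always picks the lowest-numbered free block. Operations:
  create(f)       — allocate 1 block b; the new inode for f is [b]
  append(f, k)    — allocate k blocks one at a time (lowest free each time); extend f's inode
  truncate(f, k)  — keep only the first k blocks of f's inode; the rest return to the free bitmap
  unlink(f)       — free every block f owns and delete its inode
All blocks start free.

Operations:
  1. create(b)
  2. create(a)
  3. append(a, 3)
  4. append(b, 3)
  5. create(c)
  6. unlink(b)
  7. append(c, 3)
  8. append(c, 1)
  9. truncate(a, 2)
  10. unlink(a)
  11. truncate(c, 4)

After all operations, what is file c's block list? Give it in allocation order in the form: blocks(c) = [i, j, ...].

blocks(c) = [8, 0, 5, 6]

  1. create(b)  ⇒  F........  {b→[0]}
  2. create(a)  ⇒  FF.......  {a→[1]; b→[0]}
  3. append(a, 3)  ⇒  FFFFF....  {a→[1, 2, 3, 4]; b→[0]}
  4. append(b, 3)  ⇒  FFFFFFFF.  {a→[1, 2, 3, 4]; b→[0, 5, 6, 7]}
  5. create(c)  ⇒  FFFFFFFFF  {a→[1, 2, 3, 4]; b→[0, 5, 6, 7]; c→[8]}
  6. unlink(b)  ⇒  .FFFF...F  {a→[1, 2, 3, 4]; c→[8]}
  7. append(c, 3)  ⇒  FFFFFFF.F  {a→[1, 2, 3, 4]; c→[8, 0, 5, 6]}
  8. append(c, 1)  ⇒  FFFFFFFFF  {a→[1, 2, 3, 4]; c→[8, 0, 5, 6, 7]}
  9. truncate(a, 2)  ⇒  FFF..FFFF  {a→[1, 2]; c→[8, 0, 5, 6, 7]}
  10. unlink(a)  ⇒  F....FFFF  {c→[8, 0, 5, 6, 7]}
  11. truncate(c, 4)  ⇒  F....FF.F  {c→[8, 0, 5, 6]}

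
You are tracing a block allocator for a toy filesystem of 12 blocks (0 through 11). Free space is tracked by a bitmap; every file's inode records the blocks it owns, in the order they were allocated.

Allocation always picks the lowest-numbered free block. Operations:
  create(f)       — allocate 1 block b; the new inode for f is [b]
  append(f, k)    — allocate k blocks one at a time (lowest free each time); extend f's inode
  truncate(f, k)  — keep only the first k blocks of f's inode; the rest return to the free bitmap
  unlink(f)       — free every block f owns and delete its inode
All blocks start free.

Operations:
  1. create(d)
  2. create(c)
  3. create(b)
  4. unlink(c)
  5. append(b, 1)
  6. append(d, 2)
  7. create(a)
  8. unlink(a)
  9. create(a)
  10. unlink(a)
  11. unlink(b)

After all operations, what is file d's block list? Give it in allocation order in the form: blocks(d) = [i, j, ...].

  1. create(d)  ⇒  F...........  {d→[0]}
  2. create(c)  ⇒  FF..........  {c→[1]; d→[0]}
  3. create(b)  ⇒  FFF.........  {b→[2]; c→[1]; d→[0]}
  4. unlink(c)  ⇒  F.F.........  {b→[2]; d→[0]}
  5. append(b, 1)  ⇒  FFF.........  {b→[2, 1]; d→[0]}
  6. append(d, 2)  ⇒  FFFFF.......  {b→[2, 1]; d→[0, 3, 4]}
  7. create(a)  ⇒  FFFFFF......  {a→[5]; b→[2, 1]; d→[0, 3, 4]}
  8. unlink(a)  ⇒  FFFFF.......  {b→[2, 1]; d→[0, 3, 4]}
  9. create(a)  ⇒  FFFFFF......  {a→[5]; b→[2, 1]; d→[0, 3, 4]}
  10. unlink(a)  ⇒  FFFFF.......  {b→[2, 1]; d→[0, 3, 4]}
  11. unlink(b)  ⇒  F..FF.......  {d→[0, 3, 4]}

blocks(d) = [0, 3, 4]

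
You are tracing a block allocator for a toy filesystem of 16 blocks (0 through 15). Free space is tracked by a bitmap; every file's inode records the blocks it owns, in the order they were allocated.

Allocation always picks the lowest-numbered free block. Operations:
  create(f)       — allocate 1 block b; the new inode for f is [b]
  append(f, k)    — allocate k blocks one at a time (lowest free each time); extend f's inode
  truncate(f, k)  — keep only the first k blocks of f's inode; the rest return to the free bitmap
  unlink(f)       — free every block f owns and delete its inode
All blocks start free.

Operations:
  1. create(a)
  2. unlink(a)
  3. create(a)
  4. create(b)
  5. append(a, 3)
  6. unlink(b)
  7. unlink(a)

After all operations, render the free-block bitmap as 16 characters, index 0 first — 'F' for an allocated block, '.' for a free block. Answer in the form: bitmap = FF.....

bitmap = ................

create(a): bitmap=F............... | a=[0]
unlink(a): bitmap=................ | 
create(a): bitmap=F............... | a=[0]
create(b): bitmap=FF.............. | a=[0] b=[1]
append(a, 3): bitmap=FFFFF........... | a=[0, 2, 3, 4] b=[1]
unlink(b): bitmap=F.FFF........... | a=[0, 2, 3, 4]
unlink(a): bitmap=................ | 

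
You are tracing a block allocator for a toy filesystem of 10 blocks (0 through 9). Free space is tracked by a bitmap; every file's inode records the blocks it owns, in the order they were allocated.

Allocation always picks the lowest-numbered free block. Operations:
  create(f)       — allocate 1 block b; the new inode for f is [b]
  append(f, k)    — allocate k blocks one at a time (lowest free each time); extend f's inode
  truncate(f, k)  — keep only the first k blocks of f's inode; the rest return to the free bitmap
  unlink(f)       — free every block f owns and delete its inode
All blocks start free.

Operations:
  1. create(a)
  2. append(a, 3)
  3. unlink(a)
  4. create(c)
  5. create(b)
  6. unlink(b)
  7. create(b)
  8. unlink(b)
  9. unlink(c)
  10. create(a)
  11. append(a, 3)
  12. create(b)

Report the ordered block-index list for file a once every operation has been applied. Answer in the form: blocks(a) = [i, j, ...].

blocks(a) = [0, 1, 2, 3]

[1] create(a) — a=0 (map F.........)
[2] append(a, 3) — a=0,1,2,3 (map FFFF......)
[3] unlink(a) —  (map ..........)
[4] create(c) — c=0 (map F.........)
[5] create(b) — b=1 c=0 (map FF........)
[6] unlink(b) — c=0 (map F.........)
[7] create(b) — b=1 c=0 (map FF........)
[8] unlink(b) — c=0 (map F.........)
[9] unlink(c) —  (map ..........)
[10] create(a) — a=0 (map F.........)
[11] append(a, 3) — a=0,1,2,3 (map FFFF......)
[12] create(b) — a=0,1,2,3 b=4 (map FFFFF.....)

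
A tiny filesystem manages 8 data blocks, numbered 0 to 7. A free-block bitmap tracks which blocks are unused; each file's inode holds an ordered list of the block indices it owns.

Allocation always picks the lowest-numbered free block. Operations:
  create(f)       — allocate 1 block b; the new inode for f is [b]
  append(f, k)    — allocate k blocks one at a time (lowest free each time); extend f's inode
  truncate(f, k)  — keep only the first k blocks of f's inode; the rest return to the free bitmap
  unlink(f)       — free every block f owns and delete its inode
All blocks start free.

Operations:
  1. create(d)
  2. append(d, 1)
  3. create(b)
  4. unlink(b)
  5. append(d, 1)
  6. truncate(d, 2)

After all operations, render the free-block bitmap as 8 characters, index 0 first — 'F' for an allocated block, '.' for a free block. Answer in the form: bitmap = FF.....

bitmap = FF......

create(d): bitmap=F....... | d=[0]
append(d, 1): bitmap=FF...... | d=[0, 1]
create(b): bitmap=FFF..... | b=[2] d=[0, 1]
unlink(b): bitmap=FF...... | d=[0, 1]
append(d, 1): bitmap=FFF..... | d=[0, 1, 2]
truncate(d, 2): bitmap=FF...... | d=[0, 1]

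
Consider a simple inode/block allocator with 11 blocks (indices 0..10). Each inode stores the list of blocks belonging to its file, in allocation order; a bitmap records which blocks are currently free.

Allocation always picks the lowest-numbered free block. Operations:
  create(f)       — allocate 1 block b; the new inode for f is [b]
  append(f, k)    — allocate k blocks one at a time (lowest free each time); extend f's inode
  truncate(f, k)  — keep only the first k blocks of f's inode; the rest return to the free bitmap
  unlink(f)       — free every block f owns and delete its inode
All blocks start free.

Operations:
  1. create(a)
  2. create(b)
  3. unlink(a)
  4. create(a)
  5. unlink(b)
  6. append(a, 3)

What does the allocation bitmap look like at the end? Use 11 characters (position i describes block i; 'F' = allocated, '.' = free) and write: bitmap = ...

[1] create(a) — a=0 (map F..........)
[2] create(b) — a=0 b=1 (map FF.........)
[3] unlink(a) — b=1 (map .F.........)
[4] create(a) — a=0 b=1 (map FF.........)
[5] unlink(b) — a=0 (map F..........)
[6] append(a, 3) — a=0,1,2,3 (map FFFF.......)

bitmap = FFFF.......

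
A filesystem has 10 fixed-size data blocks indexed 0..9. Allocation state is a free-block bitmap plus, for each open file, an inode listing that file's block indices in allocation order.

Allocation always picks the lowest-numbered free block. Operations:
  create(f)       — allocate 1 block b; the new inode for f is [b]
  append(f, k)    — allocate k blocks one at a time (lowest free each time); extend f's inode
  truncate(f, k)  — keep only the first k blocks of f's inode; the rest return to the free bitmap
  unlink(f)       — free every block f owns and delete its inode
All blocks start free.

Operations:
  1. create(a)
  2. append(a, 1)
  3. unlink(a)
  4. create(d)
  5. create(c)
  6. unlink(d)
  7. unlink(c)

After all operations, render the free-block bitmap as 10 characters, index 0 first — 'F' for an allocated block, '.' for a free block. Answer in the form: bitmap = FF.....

bitmap = ..........

  1. create(a)  ⇒  F.........  {a→[0]}
  2. append(a, 1)  ⇒  FF........  {a→[0, 1]}
  3. unlink(a)  ⇒  ..........  {}
  4. create(d)  ⇒  F.........  {d→[0]}
  5. create(c)  ⇒  FF........  {c→[1]; d→[0]}
  6. unlink(d)  ⇒  .F........  {c→[1]}
  7. unlink(c)  ⇒  ..........  {}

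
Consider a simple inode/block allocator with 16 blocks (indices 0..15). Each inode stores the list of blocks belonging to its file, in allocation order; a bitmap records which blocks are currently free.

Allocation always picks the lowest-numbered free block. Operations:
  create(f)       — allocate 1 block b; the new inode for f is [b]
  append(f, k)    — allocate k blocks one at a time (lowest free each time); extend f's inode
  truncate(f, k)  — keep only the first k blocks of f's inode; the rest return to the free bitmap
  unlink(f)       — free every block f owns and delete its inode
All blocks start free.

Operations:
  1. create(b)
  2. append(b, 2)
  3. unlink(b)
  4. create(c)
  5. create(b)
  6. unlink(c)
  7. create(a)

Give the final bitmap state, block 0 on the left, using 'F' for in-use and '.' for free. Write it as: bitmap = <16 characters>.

bitmap = FF..............

after create(b) → b:[0]  free=[F...............]
after append(b, 2) → b:[0, 1, 2]  free=[FFF.............]
after unlink(b) →   free=[................]
after create(c) → c:[0]  free=[F...............]
after create(b) → b:[1], c:[0]  free=[FF..............]
after unlink(c) → b:[1]  free=[.F..............]
after create(a) → a:[0], b:[1]  free=[FF..............]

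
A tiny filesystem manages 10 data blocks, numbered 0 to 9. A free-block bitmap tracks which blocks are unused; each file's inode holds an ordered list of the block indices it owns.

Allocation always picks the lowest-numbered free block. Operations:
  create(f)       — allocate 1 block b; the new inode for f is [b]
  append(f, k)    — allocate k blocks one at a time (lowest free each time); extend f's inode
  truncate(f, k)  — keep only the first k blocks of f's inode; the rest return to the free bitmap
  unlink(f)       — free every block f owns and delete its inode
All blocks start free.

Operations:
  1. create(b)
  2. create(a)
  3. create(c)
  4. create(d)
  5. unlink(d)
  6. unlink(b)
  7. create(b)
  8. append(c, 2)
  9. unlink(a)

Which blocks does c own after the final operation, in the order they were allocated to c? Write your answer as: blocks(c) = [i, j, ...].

blocks(c) = [2, 3, 4]

[1] create(b) — b=0 (map F.........)
[2] create(a) — a=1 b=0 (map FF........)
[3] create(c) — a=1 b=0 c=2 (map FFF.......)
[4] create(d) — a=1 b=0 c=2 d=3 (map FFFF......)
[5] unlink(d) — a=1 b=0 c=2 (map FFF.......)
[6] unlink(b) — a=1 c=2 (map .FF.......)
[7] create(b) — a=1 b=0 c=2 (map FFF.......)
[8] append(c, 2) — a=1 b=0 c=2,3,4 (map FFFFF.....)
[9] unlink(a) — b=0 c=2,3,4 (map F.FFF.....)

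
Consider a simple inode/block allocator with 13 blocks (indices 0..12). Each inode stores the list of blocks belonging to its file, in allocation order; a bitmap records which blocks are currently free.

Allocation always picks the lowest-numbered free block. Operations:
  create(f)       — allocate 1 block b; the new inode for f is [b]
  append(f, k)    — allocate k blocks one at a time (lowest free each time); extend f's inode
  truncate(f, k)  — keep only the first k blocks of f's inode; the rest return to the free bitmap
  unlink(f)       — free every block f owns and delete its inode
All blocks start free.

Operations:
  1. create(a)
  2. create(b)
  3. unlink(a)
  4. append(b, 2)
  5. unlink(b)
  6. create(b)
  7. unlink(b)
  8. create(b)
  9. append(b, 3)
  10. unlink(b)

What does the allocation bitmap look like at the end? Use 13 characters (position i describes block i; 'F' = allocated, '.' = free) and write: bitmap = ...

bitmap = .............

[1] create(a) — a=0 (map F............)
[2] create(b) — a=0 b=1 (map FF...........)
[3] unlink(a) — b=1 (map .F...........)
[4] append(b, 2) — b=1,0,2 (map FFF..........)
[5] unlink(b) —  (map .............)
[6] create(b) — b=0 (map F............)
[7] unlink(b) —  (map .............)
[8] create(b) — b=0 (map F............)
[9] append(b, 3) — b=0,1,2,3 (map FFFF.........)
[10] unlink(b) —  (map .............)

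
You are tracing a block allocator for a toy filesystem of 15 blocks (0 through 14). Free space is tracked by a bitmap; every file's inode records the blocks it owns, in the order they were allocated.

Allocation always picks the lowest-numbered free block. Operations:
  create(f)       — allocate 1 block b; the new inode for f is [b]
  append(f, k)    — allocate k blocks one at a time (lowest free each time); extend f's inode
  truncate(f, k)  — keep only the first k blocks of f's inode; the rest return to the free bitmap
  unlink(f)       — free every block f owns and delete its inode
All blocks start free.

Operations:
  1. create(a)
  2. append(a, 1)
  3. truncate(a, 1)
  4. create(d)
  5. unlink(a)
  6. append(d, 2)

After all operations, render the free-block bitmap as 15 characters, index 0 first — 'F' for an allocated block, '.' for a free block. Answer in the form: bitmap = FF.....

after create(a) → a:[0]  free=[F..............]
after append(a, 1) → a:[0, 1]  free=[FF.............]
after truncate(a, 1) → a:[0]  free=[F..............]
after create(d) → a:[0], d:[1]  free=[FF.............]
after unlink(a) → d:[1]  free=[.F.............]
after append(d, 2) → d:[1, 0, 2]  free=[FFF............]

bitmap = FFF............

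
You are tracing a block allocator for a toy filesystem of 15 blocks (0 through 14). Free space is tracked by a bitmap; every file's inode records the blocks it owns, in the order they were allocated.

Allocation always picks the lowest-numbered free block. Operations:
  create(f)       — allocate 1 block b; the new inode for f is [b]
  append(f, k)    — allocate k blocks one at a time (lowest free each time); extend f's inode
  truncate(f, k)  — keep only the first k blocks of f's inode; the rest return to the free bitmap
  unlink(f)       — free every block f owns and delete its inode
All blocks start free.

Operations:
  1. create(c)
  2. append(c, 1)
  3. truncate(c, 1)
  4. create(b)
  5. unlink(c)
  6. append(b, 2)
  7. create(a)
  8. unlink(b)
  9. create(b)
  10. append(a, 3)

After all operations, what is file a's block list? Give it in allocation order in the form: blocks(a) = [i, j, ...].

blocks(a) = [3, 1, 2, 4]

  1. create(c)  ⇒  F..............  {c→[0]}
  2. append(c, 1)  ⇒  FF.............  {c→[0, 1]}
  3. truncate(c, 1)  ⇒  F..............  {c→[0]}
  4. create(b)  ⇒  FF.............  {b→[1]; c→[0]}
  5. unlink(c)  ⇒  .F.............  {b→[1]}
  6. append(b, 2)  ⇒  FFF............  {b→[1, 0, 2]}
  7. create(a)  ⇒  FFFF...........  {a→[3]; b→[1, 0, 2]}
  8. unlink(b)  ⇒  ...F...........  {a→[3]}
  9. create(b)  ⇒  F..F...........  {a→[3]; b→[0]}
  10. append(a, 3)  ⇒  FFFFF..........  {a→[3, 1, 2, 4]; b→[0]}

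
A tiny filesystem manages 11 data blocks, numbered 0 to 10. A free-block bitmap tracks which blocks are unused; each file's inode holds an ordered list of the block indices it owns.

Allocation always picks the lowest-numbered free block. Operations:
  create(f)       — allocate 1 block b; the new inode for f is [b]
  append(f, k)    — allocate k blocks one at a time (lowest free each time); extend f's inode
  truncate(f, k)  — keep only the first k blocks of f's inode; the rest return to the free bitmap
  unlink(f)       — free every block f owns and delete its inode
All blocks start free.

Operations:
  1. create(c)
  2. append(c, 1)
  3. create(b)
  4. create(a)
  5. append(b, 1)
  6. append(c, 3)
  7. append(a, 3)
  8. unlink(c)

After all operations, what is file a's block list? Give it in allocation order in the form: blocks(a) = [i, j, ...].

blocks(a) = [3, 8, 9, 10]

  1. create(c)  ⇒  F..........  {c→[0]}
  2. append(c, 1)  ⇒  FF.........  {c→[0, 1]}
  3. create(b)  ⇒  FFF........  {b→[2]; c→[0, 1]}
  4. create(a)  ⇒  FFFF.......  {a→[3]; b→[2]; c→[0, 1]}
  5. append(b, 1)  ⇒  FFFFF......  {a→[3]; b→[2, 4]; c→[0, 1]}
  6. append(c, 3)  ⇒  FFFFFFFF...  {a→[3]; b→[2, 4]; c→[0, 1, 5, 6, 7]}
  7. append(a, 3)  ⇒  FFFFFFFFFFF  {a→[3, 8, 9, 10]; b→[2, 4]; c→[0, 1, 5, 6, 7]}
  8. unlink(c)  ⇒  ..FFF...FFF  {a→[3, 8, 9, 10]; b→[2, 4]}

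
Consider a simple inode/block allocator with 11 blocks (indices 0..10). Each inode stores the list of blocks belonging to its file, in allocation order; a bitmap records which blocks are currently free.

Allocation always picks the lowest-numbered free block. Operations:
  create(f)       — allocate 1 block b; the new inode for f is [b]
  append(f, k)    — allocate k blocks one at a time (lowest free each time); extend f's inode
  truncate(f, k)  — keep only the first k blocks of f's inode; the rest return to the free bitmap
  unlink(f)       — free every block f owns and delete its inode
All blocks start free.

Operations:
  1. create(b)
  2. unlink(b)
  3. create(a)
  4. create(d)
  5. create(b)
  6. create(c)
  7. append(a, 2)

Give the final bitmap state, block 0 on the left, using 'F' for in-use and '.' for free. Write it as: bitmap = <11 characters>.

bitmap = FFFFFF.....

create(b): bitmap=F.......... | b=[0]
unlink(b): bitmap=........... | 
create(a): bitmap=F.......... | a=[0]
create(d): bitmap=FF......... | a=[0] d=[1]
create(b): bitmap=FFF........ | a=[0] b=[2] d=[1]
create(c): bitmap=FFFF....... | a=[0] b=[2] c=[3] d=[1]
append(a, 2): bitmap=FFFFFF..... | a=[0, 4, 5] b=[2] c=[3] d=[1]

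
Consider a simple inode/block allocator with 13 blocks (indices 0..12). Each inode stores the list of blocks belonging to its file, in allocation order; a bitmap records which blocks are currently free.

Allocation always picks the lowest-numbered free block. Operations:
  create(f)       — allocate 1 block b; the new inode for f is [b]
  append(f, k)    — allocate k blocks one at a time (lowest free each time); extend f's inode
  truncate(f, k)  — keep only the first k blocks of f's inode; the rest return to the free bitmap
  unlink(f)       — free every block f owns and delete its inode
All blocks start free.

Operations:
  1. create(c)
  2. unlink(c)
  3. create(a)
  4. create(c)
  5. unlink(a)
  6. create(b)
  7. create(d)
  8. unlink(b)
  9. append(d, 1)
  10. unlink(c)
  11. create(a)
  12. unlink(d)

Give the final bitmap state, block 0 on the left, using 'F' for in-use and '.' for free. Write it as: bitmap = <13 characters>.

bitmap = .F...........

create(c): bitmap=F............ | c=[0]
unlink(c): bitmap=............. | 
create(a): bitmap=F............ | a=[0]
create(c): bitmap=FF........... | a=[0] c=[1]
unlink(a): bitmap=.F........... | c=[1]
create(b): bitmap=FF........... | b=[0] c=[1]
create(d): bitmap=FFF.......... | b=[0] c=[1] d=[2]
unlink(b): bitmap=.FF.......... | c=[1] d=[2]
append(d, 1): bitmap=FFF.......... | c=[1] d=[2, 0]
unlink(c): bitmap=F.F.......... | d=[2, 0]
create(a): bitmap=FFF.......... | a=[1] d=[2, 0]
unlink(d): bitmap=.F........... | a=[1]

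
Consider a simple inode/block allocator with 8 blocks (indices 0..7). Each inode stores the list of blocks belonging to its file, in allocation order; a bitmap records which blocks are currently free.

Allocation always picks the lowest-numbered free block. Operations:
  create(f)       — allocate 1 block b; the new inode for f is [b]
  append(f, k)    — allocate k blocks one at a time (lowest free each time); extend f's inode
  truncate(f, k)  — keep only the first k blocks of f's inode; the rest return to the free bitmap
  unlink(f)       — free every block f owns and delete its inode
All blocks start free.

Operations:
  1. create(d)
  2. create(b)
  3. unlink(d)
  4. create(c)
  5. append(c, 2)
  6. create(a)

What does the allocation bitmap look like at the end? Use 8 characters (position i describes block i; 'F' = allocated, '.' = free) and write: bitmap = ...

bitmap = FFFFF...

[1] create(d) — d=0 (map F.......)
[2] create(b) — b=1 d=0 (map FF......)
[3] unlink(d) — b=1 (map .F......)
[4] create(c) — b=1 c=0 (map FF......)
[5] append(c, 2) — b=1 c=0,2,3 (map FFFF....)
[6] create(a) — a=4 b=1 c=0,2,3 (map FFFFF...)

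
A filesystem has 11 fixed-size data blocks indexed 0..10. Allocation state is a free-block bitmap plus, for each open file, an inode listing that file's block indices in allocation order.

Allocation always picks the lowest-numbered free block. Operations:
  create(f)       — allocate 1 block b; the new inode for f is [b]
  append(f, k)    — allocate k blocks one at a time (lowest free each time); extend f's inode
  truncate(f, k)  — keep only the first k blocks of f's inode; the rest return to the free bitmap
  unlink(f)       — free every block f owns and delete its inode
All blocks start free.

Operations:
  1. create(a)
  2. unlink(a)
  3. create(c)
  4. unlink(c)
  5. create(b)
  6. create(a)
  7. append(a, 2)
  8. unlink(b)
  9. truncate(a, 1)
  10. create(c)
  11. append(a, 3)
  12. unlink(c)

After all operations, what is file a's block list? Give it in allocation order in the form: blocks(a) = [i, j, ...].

after create(a) → a:[0]  free=[F..........]
after unlink(a) →   free=[...........]
after create(c) → c:[0]  free=[F..........]
after unlink(c) →   free=[...........]
after create(b) → b:[0]  free=[F..........]
after create(a) → a:[1], b:[0]  free=[FF.........]
after append(a, 2) → a:[1, 2, 3], b:[0]  free=[FFFF.......]
after unlink(b) → a:[1, 2, 3]  free=[.FFF.......]
after truncate(a, 1) → a:[1]  free=[.F.........]
after create(c) → a:[1], c:[0]  free=[FF.........]
after append(a, 3) → a:[1, 2, 3, 4], c:[0]  free=[FFFFF......]
after unlink(c) → a:[1, 2, 3, 4]  free=[.FFFF......]

blocks(a) = [1, 2, 3, 4]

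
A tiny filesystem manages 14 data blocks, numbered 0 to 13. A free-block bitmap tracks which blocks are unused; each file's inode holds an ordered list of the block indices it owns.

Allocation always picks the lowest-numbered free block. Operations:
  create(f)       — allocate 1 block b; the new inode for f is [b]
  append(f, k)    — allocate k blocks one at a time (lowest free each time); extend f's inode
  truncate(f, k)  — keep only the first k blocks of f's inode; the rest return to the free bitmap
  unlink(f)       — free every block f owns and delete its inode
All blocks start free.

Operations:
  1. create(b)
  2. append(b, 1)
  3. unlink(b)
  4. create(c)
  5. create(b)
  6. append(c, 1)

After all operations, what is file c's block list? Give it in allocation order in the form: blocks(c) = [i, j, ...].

blocks(c) = [0, 2]

[1] create(b) — b=0 (map F.............)
[2] append(b, 1) — b=0,1 (map FF............)
[3] unlink(b) —  (map ..............)
[4] create(c) — c=0 (map F.............)
[5] create(b) — b=1 c=0 (map FF............)
[6] append(c, 1) — b=1 c=0,2 (map FFF...........)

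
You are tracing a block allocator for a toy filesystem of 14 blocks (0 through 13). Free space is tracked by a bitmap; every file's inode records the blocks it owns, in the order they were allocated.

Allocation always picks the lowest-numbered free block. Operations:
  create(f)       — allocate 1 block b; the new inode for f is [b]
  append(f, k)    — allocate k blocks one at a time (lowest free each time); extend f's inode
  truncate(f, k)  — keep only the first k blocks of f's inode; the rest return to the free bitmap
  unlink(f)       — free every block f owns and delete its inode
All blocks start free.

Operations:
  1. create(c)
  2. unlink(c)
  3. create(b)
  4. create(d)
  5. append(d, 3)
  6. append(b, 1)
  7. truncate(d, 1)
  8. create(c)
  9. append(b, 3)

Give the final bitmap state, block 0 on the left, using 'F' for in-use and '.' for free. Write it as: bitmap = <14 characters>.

[1] create(c) — c=0 (map F.............)
[2] unlink(c) —  (map ..............)
[3] create(b) — b=0 (map F.............)
[4] create(d) — b=0 d=1 (map FF............)
[5] append(d, 3) — b=0 d=1,2,3,4 (map FFFFF.........)
[6] append(b, 1) — b=0,5 d=1,2,3,4 (map FFFFFF........)
[7] truncate(d, 1) — b=0,5 d=1 (map FF...F........)
[8] create(c) — b=0,5 c=2 d=1 (map FFF..F........)
[9] append(b, 3) — b=0,5,3,4,6 c=2 d=1 (map FFFFFFF.......)

bitmap = FFFFFFF.......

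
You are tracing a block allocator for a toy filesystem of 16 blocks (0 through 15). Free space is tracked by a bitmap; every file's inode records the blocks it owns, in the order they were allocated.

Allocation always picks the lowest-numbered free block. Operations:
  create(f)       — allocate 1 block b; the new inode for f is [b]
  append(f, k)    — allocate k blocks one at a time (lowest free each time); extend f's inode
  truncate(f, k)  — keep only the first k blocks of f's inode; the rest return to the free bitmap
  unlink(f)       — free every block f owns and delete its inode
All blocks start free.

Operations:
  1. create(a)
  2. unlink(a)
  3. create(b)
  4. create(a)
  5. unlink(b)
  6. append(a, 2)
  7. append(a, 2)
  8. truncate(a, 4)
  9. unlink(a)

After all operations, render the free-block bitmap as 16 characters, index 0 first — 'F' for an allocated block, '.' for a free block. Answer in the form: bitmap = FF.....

bitmap = ................

[1] create(a) — a=0 (map F...............)
[2] unlink(a) —  (map ................)
[3] create(b) — b=0 (map F...............)
[4] create(a) — a=1 b=0 (map FF..............)
[5] unlink(b) — a=1 (map .F..............)
[6] append(a, 2) — a=1,0,2 (map FFF.............)
[7] append(a, 2) — a=1,0,2,3,4 (map FFFFF...........)
[8] truncate(a, 4) — a=1,0,2,3 (map FFFF............)
[9] unlink(a) —  (map ................)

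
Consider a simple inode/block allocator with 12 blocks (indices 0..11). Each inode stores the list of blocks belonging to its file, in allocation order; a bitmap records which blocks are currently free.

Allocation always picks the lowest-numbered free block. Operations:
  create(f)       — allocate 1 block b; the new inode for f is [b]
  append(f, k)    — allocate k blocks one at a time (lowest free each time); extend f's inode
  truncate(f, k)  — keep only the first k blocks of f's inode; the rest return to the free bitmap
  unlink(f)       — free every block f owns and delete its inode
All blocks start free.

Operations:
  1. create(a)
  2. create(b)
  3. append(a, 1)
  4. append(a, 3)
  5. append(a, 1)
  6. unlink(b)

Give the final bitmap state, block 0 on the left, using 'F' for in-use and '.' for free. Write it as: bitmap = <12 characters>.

bitmap = F.FFFFF.....

create(a): bitmap=F........... | a=[0]
create(b): bitmap=FF.......... | a=[0] b=[1]
append(a, 1): bitmap=FFF......... | a=[0, 2] b=[1]
append(a, 3): bitmap=FFFFFF...... | a=[0, 2, 3, 4, 5] b=[1]
append(a, 1): bitmap=FFFFFFF..... | a=[0, 2, 3, 4, 5, 6] b=[1]
unlink(b): bitmap=F.FFFFF..... | a=[0, 2, 3, 4, 5, 6]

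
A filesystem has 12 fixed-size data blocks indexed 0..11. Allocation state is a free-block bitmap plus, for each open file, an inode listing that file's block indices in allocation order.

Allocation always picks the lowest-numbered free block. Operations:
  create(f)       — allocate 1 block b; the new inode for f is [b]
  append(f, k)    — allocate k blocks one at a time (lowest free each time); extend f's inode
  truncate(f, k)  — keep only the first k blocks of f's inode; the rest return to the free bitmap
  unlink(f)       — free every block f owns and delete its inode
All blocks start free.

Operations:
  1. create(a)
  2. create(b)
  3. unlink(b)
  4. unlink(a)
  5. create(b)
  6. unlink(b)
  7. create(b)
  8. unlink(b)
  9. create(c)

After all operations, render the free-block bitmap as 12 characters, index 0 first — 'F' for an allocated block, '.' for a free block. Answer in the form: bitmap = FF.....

  1. create(a)  ⇒  F...........  {a→[0]}
  2. create(b)  ⇒  FF..........  {a→[0]; b→[1]}
  3. unlink(b)  ⇒  F...........  {a→[0]}
  4. unlink(a)  ⇒  ............  {}
  5. create(b)  ⇒  F...........  {b→[0]}
  6. unlink(b)  ⇒  ............  {}
  7. create(b)  ⇒  F...........  {b→[0]}
  8. unlink(b)  ⇒  ............  {}
  9. create(c)  ⇒  F...........  {c→[0]}

bitmap = F...........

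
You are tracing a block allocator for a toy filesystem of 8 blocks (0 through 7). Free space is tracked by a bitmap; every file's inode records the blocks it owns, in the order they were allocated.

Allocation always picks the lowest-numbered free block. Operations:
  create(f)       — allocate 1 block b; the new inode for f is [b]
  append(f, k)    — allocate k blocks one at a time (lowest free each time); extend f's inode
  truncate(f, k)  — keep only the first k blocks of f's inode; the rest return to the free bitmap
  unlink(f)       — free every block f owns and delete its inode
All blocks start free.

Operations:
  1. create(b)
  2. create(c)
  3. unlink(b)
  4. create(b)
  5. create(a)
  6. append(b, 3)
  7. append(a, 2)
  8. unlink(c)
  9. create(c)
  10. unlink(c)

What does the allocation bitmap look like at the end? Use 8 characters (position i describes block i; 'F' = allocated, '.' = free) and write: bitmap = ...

create(b): bitmap=F....... | b=[0]
create(c): bitmap=FF...... | b=[0] c=[1]
unlink(b): bitmap=.F...... | c=[1]
create(b): bitmap=FF...... | b=[0] c=[1]
create(a): bitmap=FFF..... | a=[2] b=[0] c=[1]
append(b, 3): bitmap=FFFFFF.. | a=[2] b=[0, 3, 4, 5] c=[1]
append(a, 2): bitmap=FFFFFFFF | a=[2, 6, 7] b=[0, 3, 4, 5] c=[1]
unlink(c): bitmap=F.FFFFFF | a=[2, 6, 7] b=[0, 3, 4, 5]
create(c): bitmap=FFFFFFFF | a=[2, 6, 7] b=[0, 3, 4, 5] c=[1]
unlink(c): bitmap=F.FFFFFF | a=[2, 6, 7] b=[0, 3, 4, 5]

bitmap = F.FFFFFF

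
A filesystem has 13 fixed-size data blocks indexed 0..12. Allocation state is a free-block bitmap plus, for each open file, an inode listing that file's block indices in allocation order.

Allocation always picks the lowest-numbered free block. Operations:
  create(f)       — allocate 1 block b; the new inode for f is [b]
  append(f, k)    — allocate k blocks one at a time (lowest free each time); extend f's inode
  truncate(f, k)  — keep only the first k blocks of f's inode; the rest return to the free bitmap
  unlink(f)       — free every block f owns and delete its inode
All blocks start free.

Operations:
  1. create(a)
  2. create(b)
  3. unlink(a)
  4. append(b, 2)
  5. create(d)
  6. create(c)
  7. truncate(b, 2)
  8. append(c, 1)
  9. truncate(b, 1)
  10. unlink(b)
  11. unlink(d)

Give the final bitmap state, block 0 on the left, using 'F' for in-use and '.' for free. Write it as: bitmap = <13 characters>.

bitmap = ..F.F........

[1] create(a) — a=0 (map F............)
[2] create(b) — a=0 b=1 (map FF...........)
[3] unlink(a) — b=1 (map .F...........)
[4] append(b, 2) — b=1,0,2 (map FFF..........)
[5] create(d) — b=1,0,2 d=3 (map FFFF.........)
[6] create(c) — b=1,0,2 c=4 d=3 (map FFFFF........)
[7] truncate(b, 2) — b=1,0 c=4 d=3 (map FF.FF........)
[8] append(c, 1) — b=1,0 c=4,2 d=3 (map FFFFF........)
[9] truncate(b, 1) — b=1 c=4,2 d=3 (map .FFFF........)
[10] unlink(b) — c=4,2 d=3 (map ..FFF........)
[11] unlink(d) — c=4,2 (map ..F.F........)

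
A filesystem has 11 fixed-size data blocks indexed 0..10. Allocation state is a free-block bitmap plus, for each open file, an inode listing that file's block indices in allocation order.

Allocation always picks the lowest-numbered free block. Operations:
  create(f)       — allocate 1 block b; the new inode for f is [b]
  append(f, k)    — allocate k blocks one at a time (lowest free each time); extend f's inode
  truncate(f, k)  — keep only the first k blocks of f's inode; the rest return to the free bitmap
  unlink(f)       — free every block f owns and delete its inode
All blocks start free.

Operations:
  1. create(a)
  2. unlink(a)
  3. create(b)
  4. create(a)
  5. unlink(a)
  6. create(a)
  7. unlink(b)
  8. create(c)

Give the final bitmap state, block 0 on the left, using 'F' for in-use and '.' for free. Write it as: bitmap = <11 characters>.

create(a): bitmap=F.......... | a=[0]
unlink(a): bitmap=........... | 
create(b): bitmap=F.......... | b=[0]
create(a): bitmap=FF......... | a=[1] b=[0]
unlink(a): bitmap=F.......... | b=[0]
create(a): bitmap=FF......... | a=[1] b=[0]
unlink(b): bitmap=.F......... | a=[1]
create(c): bitmap=FF......... | a=[1] c=[0]

bitmap = FF.........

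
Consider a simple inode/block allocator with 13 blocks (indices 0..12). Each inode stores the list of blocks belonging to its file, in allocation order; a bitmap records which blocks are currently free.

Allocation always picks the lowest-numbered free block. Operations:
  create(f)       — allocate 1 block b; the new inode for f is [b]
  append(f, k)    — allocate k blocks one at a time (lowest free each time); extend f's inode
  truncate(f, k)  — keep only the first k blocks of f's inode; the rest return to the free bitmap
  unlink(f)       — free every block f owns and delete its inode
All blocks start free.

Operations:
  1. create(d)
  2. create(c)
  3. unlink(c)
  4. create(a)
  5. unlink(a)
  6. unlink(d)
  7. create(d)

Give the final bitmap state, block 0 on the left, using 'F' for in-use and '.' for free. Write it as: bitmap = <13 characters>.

[1] create(d) — d=0 (map F............)
[2] create(c) — c=1 d=0 (map FF...........)
[3] unlink(c) — d=0 (map F............)
[4] create(a) — a=1 d=0 (map FF...........)
[5] unlink(a) — d=0 (map F............)
[6] unlink(d) —  (map .............)
[7] create(d) — d=0 (map F............)

bitmap = F............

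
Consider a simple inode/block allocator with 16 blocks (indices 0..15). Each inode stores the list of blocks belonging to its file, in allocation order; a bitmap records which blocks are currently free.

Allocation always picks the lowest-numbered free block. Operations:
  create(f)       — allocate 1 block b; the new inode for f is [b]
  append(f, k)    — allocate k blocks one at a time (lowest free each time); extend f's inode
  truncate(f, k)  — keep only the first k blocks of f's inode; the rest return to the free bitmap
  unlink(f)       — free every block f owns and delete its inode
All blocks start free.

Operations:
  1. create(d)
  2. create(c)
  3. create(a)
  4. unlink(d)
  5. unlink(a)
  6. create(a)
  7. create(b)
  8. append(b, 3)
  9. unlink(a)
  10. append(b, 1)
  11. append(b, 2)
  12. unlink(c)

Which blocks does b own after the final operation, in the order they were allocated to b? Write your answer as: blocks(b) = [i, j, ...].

after create(d) → d:[0]  free=[F...............]
after create(c) → c:[1], d:[0]  free=[FF..............]
after create(a) → a:[2], c:[1], d:[0]  free=[FFF.............]
after unlink(d) → a:[2], c:[1]  free=[.FF.............]
after unlink(a) → c:[1]  free=[.F..............]
after create(a) → a:[0], c:[1]  free=[FF..............]
after create(b) → a:[0], b:[2], c:[1]  free=[FFF.............]
after append(b, 3) → a:[0], b:[2, 3, 4, 5], c:[1]  free=[FFFFFF..........]
after unlink(a) → b:[2, 3, 4, 5], c:[1]  free=[.FFFFF..........]
after append(b, 1) → b:[2, 3, 4, 5, 0], c:[1]  free=[FFFFFF..........]
after append(b, 2) → b:[2, 3, 4, 5, 0, 6, 7], c:[1]  free=[FFFFFFFF........]
after unlink(c) → b:[2, 3, 4, 5, 0, 6, 7]  free=[F.FFFFFF........]

blocks(b) = [2, 3, 4, 5, 0, 6, 7]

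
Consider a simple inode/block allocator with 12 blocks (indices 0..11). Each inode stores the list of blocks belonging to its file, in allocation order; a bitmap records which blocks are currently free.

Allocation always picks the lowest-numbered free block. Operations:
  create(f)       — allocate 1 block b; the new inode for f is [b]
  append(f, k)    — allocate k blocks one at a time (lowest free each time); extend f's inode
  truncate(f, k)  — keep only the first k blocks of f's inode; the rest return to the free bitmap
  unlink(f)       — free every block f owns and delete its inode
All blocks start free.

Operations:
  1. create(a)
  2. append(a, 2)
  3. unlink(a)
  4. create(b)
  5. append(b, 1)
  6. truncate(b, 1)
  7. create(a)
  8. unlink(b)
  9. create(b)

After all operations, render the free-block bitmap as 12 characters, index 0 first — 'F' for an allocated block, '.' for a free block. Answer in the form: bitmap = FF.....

bitmap = FF..........

[1] create(a) — a=0 (map F...........)
[2] append(a, 2) — a=0,1,2 (map FFF.........)
[3] unlink(a) —  (map ............)
[4] create(b) — b=0 (map F...........)
[5] append(b, 1) — b=0,1 (map FF..........)
[6] truncate(b, 1) — b=0 (map F...........)
[7] create(a) — a=1 b=0 (map FF..........)
[8] unlink(b) — a=1 (map .F..........)
[9] create(b) — a=1 b=0 (map FF..........)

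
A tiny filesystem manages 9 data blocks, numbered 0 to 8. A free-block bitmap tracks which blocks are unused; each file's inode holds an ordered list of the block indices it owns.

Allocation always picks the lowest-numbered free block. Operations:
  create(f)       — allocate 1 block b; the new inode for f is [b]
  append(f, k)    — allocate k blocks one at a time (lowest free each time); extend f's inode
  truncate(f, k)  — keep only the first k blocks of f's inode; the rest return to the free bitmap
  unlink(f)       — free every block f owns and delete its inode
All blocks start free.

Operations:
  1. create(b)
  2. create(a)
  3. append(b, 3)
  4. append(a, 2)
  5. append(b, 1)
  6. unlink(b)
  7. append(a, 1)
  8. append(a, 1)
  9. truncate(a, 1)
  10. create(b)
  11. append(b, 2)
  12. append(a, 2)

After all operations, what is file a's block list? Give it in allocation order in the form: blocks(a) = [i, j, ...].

[1] create(b) — b=0 (map F........)
[2] create(a) — a=1 b=0 (map FF.......)
[3] append(b, 3) — a=1 b=0,2,3,4 (map FFFFF....)
[4] append(a, 2) — a=1,5,6 b=0,2,3,4 (map FFFFFFF..)
[5] append(b, 1) — a=1,5,6 b=0,2,3,4,7 (map FFFFFFFF.)
[6] unlink(b) — a=1,5,6 (map .F...FF..)
[7] append(a, 1) — a=1,5,6,0 (map FF...FF..)
[8] append(a, 1) — a=1,5,6,0,2 (map FFF..FF..)
[9] truncate(a, 1) — a=1 (map .F.......)
[10] create(b) — a=1 b=0 (map FF.......)
[11] append(b, 2) — a=1 b=0,2,3 (map FFFF.....)
[12] append(a, 2) — a=1,4,5 b=0,2,3 (map FFFFFF...)

blocks(a) = [1, 4, 5]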